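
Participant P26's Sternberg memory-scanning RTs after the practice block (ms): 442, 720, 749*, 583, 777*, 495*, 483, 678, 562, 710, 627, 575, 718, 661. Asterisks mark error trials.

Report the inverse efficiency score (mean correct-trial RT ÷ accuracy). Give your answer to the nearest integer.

Correct trials (n=11): 442, 720, 583, 483, 678, 562, 710, 627, 575, 718, 661
Mean correct RT = 6759/11 = 614.4545 ms
Proportion correct = 11/14
IES = 614.4545 / (11/14) = 782.033 ms

782 ms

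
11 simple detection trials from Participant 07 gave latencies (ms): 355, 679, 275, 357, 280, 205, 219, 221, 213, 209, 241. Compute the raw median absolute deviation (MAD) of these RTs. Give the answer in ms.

34 ms

Sorted: 205, 209, 213, 219, 221, 241, 275, 280, 355, 357, 679 → median = 241
|x − 241|: 114, 438, 34, 116, 39, 36, 22, 20, 28, 32, 0
Sorted deviations: 0, 20, 22, 28, 32, 34, 36, 39, 114, 116, 438 → MAD = 34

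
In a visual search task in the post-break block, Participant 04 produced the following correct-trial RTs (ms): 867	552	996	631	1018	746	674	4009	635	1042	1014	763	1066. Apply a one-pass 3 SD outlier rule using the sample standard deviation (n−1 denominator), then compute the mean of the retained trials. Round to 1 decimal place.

833.7 ms

n = 13, ΣRT = 14013, M = 1077.923
Σ(x−M)² = 9696540.92; s = √(9696540.92/12) = 898.913
Cutoffs: 1077.923 ± 3·898.913 → [-1618.8, 3774.7]
Outside: 4009 → excluded.
Retained (n=12): Σ = 10004, mean = 10004/12 = 833.667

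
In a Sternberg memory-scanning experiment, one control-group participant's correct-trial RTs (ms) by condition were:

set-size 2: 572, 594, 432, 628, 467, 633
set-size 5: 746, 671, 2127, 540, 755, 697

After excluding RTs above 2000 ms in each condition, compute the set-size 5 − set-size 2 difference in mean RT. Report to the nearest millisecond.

set-size 5: exclude 2127
M(set-size 2) = 3326/6 = 554.333
M(set-size 5) = 3409/5 = 681.800
Difference = 681.800 − 554.333 = 127.467 ms

127 ms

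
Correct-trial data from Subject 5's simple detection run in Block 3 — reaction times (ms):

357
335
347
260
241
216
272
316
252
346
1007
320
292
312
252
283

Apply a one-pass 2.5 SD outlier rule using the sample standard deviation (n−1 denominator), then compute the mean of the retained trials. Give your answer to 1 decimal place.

293.4 ms

n = 16, ΣRT = 5408, M = 338.000
Σ(x−M)² = 504226.00; s = √(504226.00/15) = 183.344
Cutoffs: 338.000 ± 2.5·183.344 → [-120.4, 796.4]
Outside: 1007 → excluded.
Retained (n=15): Σ = 4401, mean = 4401/15 = 293.400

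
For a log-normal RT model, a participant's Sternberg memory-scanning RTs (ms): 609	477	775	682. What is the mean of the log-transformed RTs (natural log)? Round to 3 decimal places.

6.439

ln(RT): 6.4118, 6.1675, 6.6529, 6.5250
Σ ln(RT) = 25.7572
Mean = 25.7572/4 = 6.43931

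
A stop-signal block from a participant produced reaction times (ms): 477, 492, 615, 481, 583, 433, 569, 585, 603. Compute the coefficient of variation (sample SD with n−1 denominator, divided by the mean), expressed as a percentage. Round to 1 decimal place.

n = 9, Σ = 4838, M = 537.5556
Σ(x−M)² = 35458.222; s = √(35458.222/8) = 66.5754
CV = 66.5754 / 537.5556 = 0.12385 = 12.385%

12.4%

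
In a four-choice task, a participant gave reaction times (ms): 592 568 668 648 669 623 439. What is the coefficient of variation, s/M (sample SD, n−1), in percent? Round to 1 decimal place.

n = 7, Σ = 4207, M = 601.0000
Σ(x−M)² = 39220.000; s = √(39220.000/6) = 80.8497
CV = 80.8497 / 601.0000 = 0.13453 = 13.453%

13.5%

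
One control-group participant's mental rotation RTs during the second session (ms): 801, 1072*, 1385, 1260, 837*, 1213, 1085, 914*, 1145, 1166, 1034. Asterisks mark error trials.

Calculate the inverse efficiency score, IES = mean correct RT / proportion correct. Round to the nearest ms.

1562 ms

Correct trials (n=8): 801, 1385, 1260, 1213, 1085, 1145, 1166, 1034
Mean correct RT = 9089/8 = 1136.1250 ms
Proportion correct = 8/11
IES = 1136.1250 / (8/11) = 1562.172 ms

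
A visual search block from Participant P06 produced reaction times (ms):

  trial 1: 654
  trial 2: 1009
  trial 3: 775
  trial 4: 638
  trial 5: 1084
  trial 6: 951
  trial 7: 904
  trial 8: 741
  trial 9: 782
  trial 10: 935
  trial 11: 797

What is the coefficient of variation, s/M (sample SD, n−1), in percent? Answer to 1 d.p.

17.1%

n = 11, Σ = 9270, M = 842.7273
Σ(x−M)² = 208096.182; s = √(208096.182/10) = 144.2554
CV = 144.2554 / 842.7273 = 0.17118 = 17.118%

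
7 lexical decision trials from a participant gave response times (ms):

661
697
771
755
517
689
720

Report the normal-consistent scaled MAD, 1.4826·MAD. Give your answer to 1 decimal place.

Sorted: 517, 661, 689, 697, 720, 755, 771 → median = 697
|x − 697| sorted: 0, 8, 23, 36, 58, 74, 180 → MAD = 36
Robust SD ≈ 1.4826 × 36 = 53.374

53.4 ms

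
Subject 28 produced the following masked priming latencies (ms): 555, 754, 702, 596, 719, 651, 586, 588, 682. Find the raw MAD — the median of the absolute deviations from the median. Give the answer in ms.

63 ms

Sorted: 555, 586, 588, 596, 651, 682, 702, 719, 754 → median = 651
|x − 651|: 96, 103, 51, 55, 68, 0, 65, 63, 31
Sorted deviations: 0, 31, 51, 55, 63, 65, 68, 96, 103 → MAD = 63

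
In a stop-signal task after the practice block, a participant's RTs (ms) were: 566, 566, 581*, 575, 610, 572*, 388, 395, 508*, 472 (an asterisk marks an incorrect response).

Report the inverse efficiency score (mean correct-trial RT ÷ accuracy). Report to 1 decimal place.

729.0 ms

Correct trials (n=7): 566, 566, 575, 610, 388, 395, 472
Mean correct RT = 3572/7 = 510.2857 ms
Proportion correct = 7/10
IES = 510.2857 / (7/10) = 728.980 ms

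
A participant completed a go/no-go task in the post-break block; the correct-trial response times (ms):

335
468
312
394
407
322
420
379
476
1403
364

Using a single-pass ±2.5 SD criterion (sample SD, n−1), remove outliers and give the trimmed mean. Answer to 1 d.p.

n = 11, ΣRT = 5280, M = 480.000
Σ(x−M)² = 966284.00; s = √(966284.00/10) = 310.851
Cutoffs: 480.000 ± 2.5·310.851 → [-297.1, 1257.1]
Outside: 1403 → excluded.
Retained (n=10): Σ = 3877, mean = 3877/10 = 387.700

387.7 ms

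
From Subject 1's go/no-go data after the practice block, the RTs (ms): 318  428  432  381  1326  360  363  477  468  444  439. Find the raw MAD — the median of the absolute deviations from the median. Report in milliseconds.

45 ms

Sorted: 318, 360, 363, 381, 428, 432, 439, 444, 468, 477, 1326 → median = 432
|x − 432|: 114, 4, 0, 51, 894, 72, 69, 45, 36, 12, 7
Sorted deviations: 0, 4, 7, 12, 36, 45, 51, 69, 72, 114, 894 → MAD = 45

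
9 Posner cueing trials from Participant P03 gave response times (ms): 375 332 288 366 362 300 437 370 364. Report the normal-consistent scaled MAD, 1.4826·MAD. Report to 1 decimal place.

Sorted: 288, 300, 332, 362, 364, 366, 370, 375, 437 → median = 364
|x − 364| sorted: 0, 2, 2, 6, 11, 32, 64, 73, 76 → MAD = 11
Robust SD ≈ 1.4826 × 11 = 16.309

16.3 ms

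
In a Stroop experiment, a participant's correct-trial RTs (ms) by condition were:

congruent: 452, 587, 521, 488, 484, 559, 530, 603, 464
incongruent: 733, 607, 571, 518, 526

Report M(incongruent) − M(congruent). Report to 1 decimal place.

70.1 ms

M(congruent) = 4688/9 = 520.889
M(incongruent) = 2955/5 = 591.000
Difference = 591.000 − 520.889 = 70.111 ms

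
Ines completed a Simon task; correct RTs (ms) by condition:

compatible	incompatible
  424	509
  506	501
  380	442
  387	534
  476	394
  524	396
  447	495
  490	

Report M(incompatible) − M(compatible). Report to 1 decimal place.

13.0 ms

M(compatible) = 3634/8 = 454.250
M(incompatible) = 3271/7 = 467.286
Difference = 467.286 − 454.250 = 13.036 ms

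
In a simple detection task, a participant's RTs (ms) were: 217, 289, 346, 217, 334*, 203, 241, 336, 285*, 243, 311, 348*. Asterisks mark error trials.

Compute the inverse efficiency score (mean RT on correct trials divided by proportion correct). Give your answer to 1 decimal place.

356.0 ms

Correct trials (n=9): 217, 289, 346, 217, 203, 241, 336, 243, 311
Mean correct RT = 2403/9 = 267.0000 ms
Proportion correct = 9/12
IES = 267.0000 / (9/12) = 356.000 ms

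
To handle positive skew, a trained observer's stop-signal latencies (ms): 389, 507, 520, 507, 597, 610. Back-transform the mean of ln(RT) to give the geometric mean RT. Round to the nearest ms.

ln(RT): 5.9636, 6.2285, 6.2538, 6.2285, 6.3919, 6.4135
Mean ln(RT) = 37.4798/6 = 6.24663
Geometric mean = exp(6.24663) = 516.27 ms

516 ms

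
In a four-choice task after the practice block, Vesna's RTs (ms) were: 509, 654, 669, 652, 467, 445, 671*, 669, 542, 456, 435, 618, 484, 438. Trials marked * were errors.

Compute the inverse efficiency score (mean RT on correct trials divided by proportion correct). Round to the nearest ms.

583 ms

Correct trials (n=13): 509, 654, 669, 652, 467, 445, 669, 542, 456, 435, 618, 484, 438
Mean correct RT = 7038/13 = 541.3846 ms
Proportion correct = 13/14
IES = 541.3846 / (13/14) = 583.030 ms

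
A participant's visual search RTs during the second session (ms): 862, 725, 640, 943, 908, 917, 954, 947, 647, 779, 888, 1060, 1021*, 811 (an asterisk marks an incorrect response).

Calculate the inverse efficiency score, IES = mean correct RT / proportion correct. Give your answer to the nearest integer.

918 ms

Correct trials (n=13): 862, 725, 640, 943, 908, 917, 954, 947, 647, 779, 888, 1060, 811
Mean correct RT = 11081/13 = 852.3846 ms
Proportion correct = 13/14
IES = 852.3846 / (13/14) = 917.953 ms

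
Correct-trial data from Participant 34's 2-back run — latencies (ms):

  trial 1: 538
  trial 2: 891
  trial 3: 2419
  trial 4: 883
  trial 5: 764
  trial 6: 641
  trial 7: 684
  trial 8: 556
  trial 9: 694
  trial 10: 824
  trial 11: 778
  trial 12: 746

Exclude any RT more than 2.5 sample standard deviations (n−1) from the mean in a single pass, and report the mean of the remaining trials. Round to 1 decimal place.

n = 12, ΣRT = 10418, M = 868.167
Σ(x−M)² = 2763995.67; s = √(2763995.67/11) = 501.271
Cutoffs: 868.167 ± 2.5·501.271 → [-385.0, 2121.3]
Outside: 2419 → excluded.
Retained (n=11): Σ = 7999, mean = 7999/11 = 727.182

727.2 ms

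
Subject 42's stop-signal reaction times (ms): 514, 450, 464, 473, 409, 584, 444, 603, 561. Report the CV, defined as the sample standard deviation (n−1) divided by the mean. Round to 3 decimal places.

n = 9, Σ = 4502, M = 500.2222
Σ(x−M)² = 37523.556; s = √(37523.556/8) = 68.4868
CV = 68.4868 / 500.2222 = 0.13691

0.137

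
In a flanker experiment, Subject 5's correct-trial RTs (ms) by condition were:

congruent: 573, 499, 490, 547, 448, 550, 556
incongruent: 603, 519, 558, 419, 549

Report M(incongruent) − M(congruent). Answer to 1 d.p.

M(congruent) = 3663/7 = 523.286
M(incongruent) = 2648/5 = 529.600
Difference = 529.600 − 523.286 = 6.314 ms

6.3 ms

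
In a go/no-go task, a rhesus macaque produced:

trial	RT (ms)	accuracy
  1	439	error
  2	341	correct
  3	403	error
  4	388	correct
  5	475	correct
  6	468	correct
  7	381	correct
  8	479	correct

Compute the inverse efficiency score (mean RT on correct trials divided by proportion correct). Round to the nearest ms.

563 ms

Correct trials (n=6): 341, 388, 475, 468, 381, 479
Mean correct RT = 2532/6 = 422.0000 ms
Proportion correct = 6/8
IES = 422.0000 / (6/8) = 562.667 ms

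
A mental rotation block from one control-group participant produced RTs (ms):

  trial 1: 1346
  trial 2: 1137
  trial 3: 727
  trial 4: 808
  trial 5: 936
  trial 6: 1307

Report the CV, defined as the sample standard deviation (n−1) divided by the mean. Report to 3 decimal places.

0.249

n = 6, Σ = 6261, M = 1043.5000
Σ(x−M)² = 336869.500; s = √(336869.500/5) = 259.5648
CV = 259.5648 / 1043.5000 = 0.24874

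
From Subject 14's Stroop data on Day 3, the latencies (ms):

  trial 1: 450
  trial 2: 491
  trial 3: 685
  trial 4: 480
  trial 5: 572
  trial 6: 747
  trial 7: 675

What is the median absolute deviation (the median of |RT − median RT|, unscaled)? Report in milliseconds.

Sorted: 450, 480, 491, 572, 675, 685, 747 → median = 572
|x − 572|: 122, 81, 113, 92, 0, 175, 103
Sorted deviations: 0, 81, 92, 103, 113, 122, 175 → MAD = 103

103 ms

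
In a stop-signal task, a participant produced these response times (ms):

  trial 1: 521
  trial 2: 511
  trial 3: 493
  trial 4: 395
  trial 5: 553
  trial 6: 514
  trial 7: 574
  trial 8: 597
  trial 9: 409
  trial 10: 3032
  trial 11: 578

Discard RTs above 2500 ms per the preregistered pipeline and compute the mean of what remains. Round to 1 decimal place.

Excluded: 3032
Retained (n=10): Σ = 5145
Mean = 5145/10 = 514.5000

514.5 ms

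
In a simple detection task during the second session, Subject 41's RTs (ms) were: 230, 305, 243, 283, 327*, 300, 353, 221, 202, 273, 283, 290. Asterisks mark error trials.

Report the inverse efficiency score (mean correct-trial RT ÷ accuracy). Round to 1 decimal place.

295.8 ms

Correct trials (n=11): 230, 305, 243, 283, 300, 353, 221, 202, 273, 283, 290
Mean correct RT = 2983/11 = 271.1818 ms
Proportion correct = 11/12
IES = 271.1818 / (11/12) = 295.835 ms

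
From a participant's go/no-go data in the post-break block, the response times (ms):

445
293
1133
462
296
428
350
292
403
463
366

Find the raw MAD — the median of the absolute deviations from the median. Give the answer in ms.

59 ms

Sorted: 292, 293, 296, 350, 366, 403, 428, 445, 462, 463, 1133 → median = 403
|x − 403|: 42, 110, 730, 59, 107, 25, 53, 111, 0, 60, 37
Sorted deviations: 0, 25, 37, 42, 53, 59, 60, 107, 110, 111, 730 → MAD = 59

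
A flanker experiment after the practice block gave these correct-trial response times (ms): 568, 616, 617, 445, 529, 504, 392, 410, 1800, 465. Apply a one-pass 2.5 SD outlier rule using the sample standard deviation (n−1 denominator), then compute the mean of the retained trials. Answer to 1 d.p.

n = 10, ΣRT = 6346, M = 634.600
Σ(x−M)² = 1565468.40; s = √(1565468.40/9) = 417.062
Cutoffs: 634.600 ± 2.5·417.062 → [-408.1, 1677.3]
Outside: 1800 → excluded.
Retained (n=9): Σ = 4546, mean = 4546/9 = 505.111

505.1 ms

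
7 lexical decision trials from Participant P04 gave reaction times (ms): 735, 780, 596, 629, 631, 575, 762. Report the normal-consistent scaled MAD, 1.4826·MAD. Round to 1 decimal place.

83.0 ms

Sorted: 575, 596, 629, 631, 735, 762, 780 → median = 631
|x − 631| sorted: 0, 2, 35, 56, 104, 131, 149 → MAD = 56
Robust SD ≈ 1.4826 × 56 = 83.026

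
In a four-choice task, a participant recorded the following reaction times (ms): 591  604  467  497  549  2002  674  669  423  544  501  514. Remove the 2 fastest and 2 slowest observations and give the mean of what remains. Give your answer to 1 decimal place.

Sorted: 423, 467, 497, 501, 514, 544, 549, 591, 604, 669, 674, 2002
Drop lowest 2 (423, 467) and highest 2 (674, 2002)
Remaining (n=8): Σ = 4469, mean = 4469/8 = 558.625

558.6 ms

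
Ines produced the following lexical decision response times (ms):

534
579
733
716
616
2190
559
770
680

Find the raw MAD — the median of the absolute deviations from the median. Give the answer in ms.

Sorted: 534, 559, 579, 616, 680, 716, 733, 770, 2190 → median = 680
|x − 680|: 146, 101, 53, 36, 64, 1510, 121, 90, 0
Sorted deviations: 0, 36, 53, 64, 90, 101, 121, 146, 1510 → MAD = 90

90 ms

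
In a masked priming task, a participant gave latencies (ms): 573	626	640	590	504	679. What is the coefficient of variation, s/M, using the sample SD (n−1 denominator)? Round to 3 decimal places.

n = 6, Σ = 3612, M = 602.0000
Σ(x−M)² = 18538.000; s = √(18538.000/5) = 60.8901
CV = 60.8901 / 602.0000 = 0.10115

0.101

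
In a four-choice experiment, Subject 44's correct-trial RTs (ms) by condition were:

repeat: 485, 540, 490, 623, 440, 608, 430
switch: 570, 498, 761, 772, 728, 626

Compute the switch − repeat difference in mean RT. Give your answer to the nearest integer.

143 ms

M(repeat) = 3616/7 = 516.571
M(switch) = 3955/6 = 659.167
Difference = 659.167 − 516.571 = 142.595 ms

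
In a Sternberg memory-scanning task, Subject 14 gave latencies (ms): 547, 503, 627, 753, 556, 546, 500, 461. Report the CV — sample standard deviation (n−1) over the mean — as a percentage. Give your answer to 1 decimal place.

n = 8, Σ = 4493, M = 561.6250
Σ(x−M)² = 58747.875; s = √(58747.875/7) = 91.6109
CV = 91.6109 / 561.6250 = 0.16312 = 16.312%

16.3%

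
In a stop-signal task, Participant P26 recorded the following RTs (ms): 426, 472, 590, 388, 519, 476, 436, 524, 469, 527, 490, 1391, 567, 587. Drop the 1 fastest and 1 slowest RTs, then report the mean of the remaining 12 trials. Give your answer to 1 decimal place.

Sorted: 388, 426, 436, 469, 472, 476, 490, 519, 524, 527, 567, 587, 590, 1391
Drop lowest 1 (388) and highest 1 (1391)
Remaining (n=12): Σ = 6083, mean = 6083/12 = 506.917

506.9 ms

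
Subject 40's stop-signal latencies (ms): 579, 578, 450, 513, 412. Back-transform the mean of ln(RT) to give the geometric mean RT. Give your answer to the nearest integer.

502 ms

ln(RT): 6.3613, 6.3596, 6.1092, 6.2403, 6.0210
Mean ln(RT) = 31.0914/5 = 6.21828
Geometric mean = exp(6.21828) = 501.84 ms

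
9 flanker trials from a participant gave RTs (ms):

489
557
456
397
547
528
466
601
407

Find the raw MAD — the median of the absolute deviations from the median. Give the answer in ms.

Sorted: 397, 407, 456, 466, 489, 528, 547, 557, 601 → median = 489
|x − 489|: 0, 68, 33, 92, 58, 39, 23, 112, 82
Sorted deviations: 0, 23, 33, 39, 58, 68, 82, 92, 112 → MAD = 58

58 ms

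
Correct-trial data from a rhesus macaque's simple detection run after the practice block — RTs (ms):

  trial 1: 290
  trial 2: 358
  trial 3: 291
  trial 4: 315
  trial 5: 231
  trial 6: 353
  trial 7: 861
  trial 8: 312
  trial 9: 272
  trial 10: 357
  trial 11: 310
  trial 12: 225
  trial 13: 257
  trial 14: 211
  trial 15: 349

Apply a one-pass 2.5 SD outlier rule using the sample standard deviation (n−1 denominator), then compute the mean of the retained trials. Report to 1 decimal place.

295.1 ms

n = 15, ΣRT = 4992, M = 332.800
Σ(x−M)² = 331996.40; s = √(331996.40/14) = 153.994
Cutoffs: 332.800 ± 2.5·153.994 → [-52.2, 717.8]
Outside: 861 → excluded.
Retained (n=14): Σ = 4131, mean = 4131/14 = 295.071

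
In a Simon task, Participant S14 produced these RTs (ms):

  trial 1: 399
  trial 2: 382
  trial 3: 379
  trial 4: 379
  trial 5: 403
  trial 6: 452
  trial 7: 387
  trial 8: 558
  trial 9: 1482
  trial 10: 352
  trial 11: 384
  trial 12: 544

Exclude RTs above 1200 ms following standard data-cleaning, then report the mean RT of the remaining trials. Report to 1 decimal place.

419.9 ms

Excluded: 1482
Retained (n=11): Σ = 4619
Mean = 4619/11 = 419.9091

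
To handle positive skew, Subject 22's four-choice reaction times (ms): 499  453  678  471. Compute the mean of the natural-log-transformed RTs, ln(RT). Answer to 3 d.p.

6.251

ln(RT): 6.2126, 6.1159, 6.5191, 6.1549
Σ ln(RT) = 25.0025
Mean = 25.0025/4 = 6.25063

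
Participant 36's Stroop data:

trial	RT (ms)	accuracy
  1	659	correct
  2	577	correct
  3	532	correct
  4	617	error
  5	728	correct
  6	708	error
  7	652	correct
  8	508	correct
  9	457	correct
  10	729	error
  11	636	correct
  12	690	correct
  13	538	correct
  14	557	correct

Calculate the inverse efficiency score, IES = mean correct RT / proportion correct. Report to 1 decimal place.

756.0 ms

Correct trials (n=11): 659, 577, 532, 728, 652, 508, 457, 636, 690, 538, 557
Mean correct RT = 6534/11 = 594.0000 ms
Proportion correct = 11/14
IES = 594.0000 / (11/14) = 756.000 ms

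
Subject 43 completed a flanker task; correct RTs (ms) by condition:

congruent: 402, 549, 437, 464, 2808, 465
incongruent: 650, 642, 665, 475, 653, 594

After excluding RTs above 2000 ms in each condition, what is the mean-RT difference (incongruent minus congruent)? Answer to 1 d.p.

congruent: exclude 2808
M(congruent) = 2317/5 = 463.400
M(incongruent) = 3679/6 = 613.167
Difference = 613.167 − 463.400 = 149.767 ms

149.8 ms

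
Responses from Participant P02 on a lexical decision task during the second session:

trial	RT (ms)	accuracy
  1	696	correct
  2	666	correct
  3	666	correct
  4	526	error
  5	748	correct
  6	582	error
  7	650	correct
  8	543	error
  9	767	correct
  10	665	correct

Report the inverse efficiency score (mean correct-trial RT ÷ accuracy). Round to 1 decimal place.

Correct trials (n=7): 696, 666, 666, 748, 650, 767, 665
Mean correct RT = 4858/7 = 694.0000 ms
Proportion correct = 7/10
IES = 694.0000 / (7/10) = 991.429 ms

991.4 ms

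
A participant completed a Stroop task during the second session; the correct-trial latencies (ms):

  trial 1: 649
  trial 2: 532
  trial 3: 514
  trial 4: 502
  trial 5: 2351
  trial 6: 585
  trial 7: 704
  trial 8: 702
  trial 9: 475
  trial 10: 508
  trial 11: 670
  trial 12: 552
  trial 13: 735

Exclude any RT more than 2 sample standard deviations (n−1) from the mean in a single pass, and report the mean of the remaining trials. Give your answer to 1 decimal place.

n = 13, ΣRT = 9479, M = 729.154
Σ(x−M)² = 2944139.69; s = √(2944139.69/12) = 495.323
Cutoffs: 729.154 ± 2·495.323 → [-261.5, 1719.8]
Outside: 2351 → excluded.
Retained (n=12): Σ = 7128, mean = 7128/12 = 594.000

594.0 ms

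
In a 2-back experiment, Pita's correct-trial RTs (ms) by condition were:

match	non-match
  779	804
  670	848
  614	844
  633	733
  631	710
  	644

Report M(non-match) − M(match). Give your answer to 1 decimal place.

98.4 ms

M(match) = 3327/5 = 665.400
M(non-match) = 4583/6 = 763.833
Difference = 763.833 − 665.400 = 98.433 ms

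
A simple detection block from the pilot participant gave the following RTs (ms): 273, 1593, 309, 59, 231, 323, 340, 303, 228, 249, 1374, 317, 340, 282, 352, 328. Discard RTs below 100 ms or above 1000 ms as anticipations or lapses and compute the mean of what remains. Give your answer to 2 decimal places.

298.08 ms

Excluded: 59, 1374, 1593
Retained (n=13): Σ = 3875
Mean = 3875/13 = 298.0769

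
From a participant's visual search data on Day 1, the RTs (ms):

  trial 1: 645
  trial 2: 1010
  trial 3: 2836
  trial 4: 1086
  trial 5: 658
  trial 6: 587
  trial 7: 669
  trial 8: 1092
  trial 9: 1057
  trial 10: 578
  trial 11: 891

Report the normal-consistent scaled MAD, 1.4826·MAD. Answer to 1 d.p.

329.1 ms

Sorted: 578, 587, 645, 658, 669, 891, 1010, 1057, 1086, 1092, 2836 → median = 891
|x − 891| sorted: 0, 119, 166, 195, 201, 222, 233, 246, 304, 313, 1945 → MAD = 222
Robust SD ≈ 1.4826 × 222 = 329.137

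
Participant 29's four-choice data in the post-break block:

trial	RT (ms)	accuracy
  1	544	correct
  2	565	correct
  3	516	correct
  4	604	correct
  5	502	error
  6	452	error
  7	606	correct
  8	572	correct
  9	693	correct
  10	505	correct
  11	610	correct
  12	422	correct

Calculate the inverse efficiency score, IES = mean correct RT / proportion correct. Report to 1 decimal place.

Correct trials (n=10): 544, 565, 516, 604, 606, 572, 693, 505, 610, 422
Mean correct RT = 5637/10 = 563.7000 ms
Proportion correct = 10/12
IES = 563.7000 / (10/12) = 676.440 ms

676.4 ms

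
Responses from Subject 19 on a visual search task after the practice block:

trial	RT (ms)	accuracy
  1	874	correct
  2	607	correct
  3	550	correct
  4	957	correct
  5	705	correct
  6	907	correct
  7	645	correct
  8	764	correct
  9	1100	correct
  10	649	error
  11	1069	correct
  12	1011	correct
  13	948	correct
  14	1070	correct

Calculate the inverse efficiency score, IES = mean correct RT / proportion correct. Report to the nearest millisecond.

Correct trials (n=13): 874, 607, 550, 957, 705, 907, 645, 764, 1100, 1069, 1011, 948, 1070
Mean correct RT = 11207/13 = 862.0769 ms
Proportion correct = 13/14
IES = 862.0769 / (13/14) = 928.391 ms

928 ms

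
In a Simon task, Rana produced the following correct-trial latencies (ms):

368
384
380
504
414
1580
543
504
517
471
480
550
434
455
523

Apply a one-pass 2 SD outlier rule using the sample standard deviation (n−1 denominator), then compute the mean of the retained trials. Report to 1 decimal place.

n = 15, ΣRT = 8107, M = 540.467
Σ(x−M)² = 1207333.73; s = √(1207333.73/14) = 293.663
Cutoffs: 540.467 ± 2·293.663 → [-46.9, 1127.8]
Outside: 1580 → excluded.
Retained (n=14): Σ = 6527, mean = 6527/14 = 466.214

466.2 ms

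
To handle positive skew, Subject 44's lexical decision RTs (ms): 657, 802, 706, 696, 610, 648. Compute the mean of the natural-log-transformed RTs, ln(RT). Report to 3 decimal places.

ln(RT): 6.4877, 6.6871, 6.5596, 6.5453, 6.4135, 6.4739
Σ ln(RT) = 39.1671
Mean = 39.1671/6 = 6.52785

6.528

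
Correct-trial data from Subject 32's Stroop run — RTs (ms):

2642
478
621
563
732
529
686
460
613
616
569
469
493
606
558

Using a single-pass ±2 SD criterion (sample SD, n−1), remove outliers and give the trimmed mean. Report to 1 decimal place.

n = 15, ΣRT = 10635, M = 709.000
Σ(x−M)² = 4089500.00; s = √(4089500.00/14) = 540.469
Cutoffs: 709.000 ± 2·540.469 → [-371.9, 1789.9]
Outside: 2642 → excluded.
Retained (n=14): Σ = 7993, mean = 7993/14 = 570.929

570.9 ms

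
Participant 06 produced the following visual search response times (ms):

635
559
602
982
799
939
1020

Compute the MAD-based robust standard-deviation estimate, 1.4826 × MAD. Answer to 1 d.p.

Sorted: 559, 602, 635, 799, 939, 982, 1020 → median = 799
|x − 799| sorted: 0, 140, 164, 183, 197, 221, 240 → MAD = 183
Robust SD ≈ 1.4826 × 183 = 271.316

271.3 ms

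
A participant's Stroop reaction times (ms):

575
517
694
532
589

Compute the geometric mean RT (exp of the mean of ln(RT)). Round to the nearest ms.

ln(RT): 6.3544, 6.2480, 6.5425, 6.2766, 6.3784
Mean ln(RT) = 31.8000/5 = 6.35999
Geometric mean = exp(6.35999) = 578.24 ms

578 ms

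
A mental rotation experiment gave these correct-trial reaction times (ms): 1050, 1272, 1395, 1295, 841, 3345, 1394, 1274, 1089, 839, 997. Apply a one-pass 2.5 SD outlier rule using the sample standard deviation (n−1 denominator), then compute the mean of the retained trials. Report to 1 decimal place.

1144.6 ms

n = 11, ΣRT = 14791, M = 1344.636
Σ(x−M)² = 4801486.55; s = √(4801486.55/10) = 692.928
Cutoffs: 1344.636 ± 2.5·692.928 → [-387.7, 3077.0]
Outside: 3345 → excluded.
Retained (n=10): Σ = 11446, mean = 11446/10 = 1144.600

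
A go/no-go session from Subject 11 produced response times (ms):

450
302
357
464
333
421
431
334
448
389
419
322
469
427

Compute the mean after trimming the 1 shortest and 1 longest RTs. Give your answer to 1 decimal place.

Sorted: 302, 322, 333, 334, 357, 389, 419, 421, 427, 431, 448, 450, 464, 469
Drop lowest 1 (302) and highest 1 (469)
Remaining (n=12): Σ = 4795, mean = 4795/12 = 399.583

399.6 ms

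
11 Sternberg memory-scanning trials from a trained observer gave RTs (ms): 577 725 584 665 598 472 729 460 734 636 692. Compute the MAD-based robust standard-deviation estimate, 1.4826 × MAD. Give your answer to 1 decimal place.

87.5 ms

Sorted: 460, 472, 577, 584, 598, 636, 665, 692, 725, 729, 734 → median = 636
|x − 636| sorted: 0, 29, 38, 52, 56, 59, 89, 93, 98, 164, 176 → MAD = 59
Robust SD ≈ 1.4826 × 59 = 87.473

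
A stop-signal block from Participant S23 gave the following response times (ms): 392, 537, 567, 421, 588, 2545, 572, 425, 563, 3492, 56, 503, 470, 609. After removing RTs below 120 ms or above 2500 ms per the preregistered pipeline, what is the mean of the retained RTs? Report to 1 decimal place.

Excluded: 56, 2545, 3492
Retained (n=11): Σ = 5647
Mean = 5647/11 = 513.3636

513.4 ms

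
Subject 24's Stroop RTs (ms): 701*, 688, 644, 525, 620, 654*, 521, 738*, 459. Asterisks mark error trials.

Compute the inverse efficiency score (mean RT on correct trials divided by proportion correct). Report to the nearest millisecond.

Correct trials (n=6): 688, 644, 525, 620, 521, 459
Mean correct RT = 3457/6 = 576.1667 ms
Proportion correct = 6/9
IES = 576.1667 / (6/9) = 864.250 ms

864 ms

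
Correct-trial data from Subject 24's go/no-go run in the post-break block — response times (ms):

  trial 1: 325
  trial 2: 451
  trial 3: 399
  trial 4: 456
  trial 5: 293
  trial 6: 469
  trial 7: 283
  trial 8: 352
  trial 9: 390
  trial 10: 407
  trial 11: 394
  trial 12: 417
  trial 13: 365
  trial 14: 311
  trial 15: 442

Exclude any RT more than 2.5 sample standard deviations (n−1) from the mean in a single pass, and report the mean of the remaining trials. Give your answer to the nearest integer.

384 ms

n = 15, ΣRT = 5754, M = 383.600
Σ(x−M)² = 50915.60; s = √(50915.60/14) = 60.306
Cutoffs: 383.600 ± 2.5·60.306 → [232.8, 534.4]
No RTs fall outside the cutoffs; all 15 retained. Mean = 5754/15 = 383.600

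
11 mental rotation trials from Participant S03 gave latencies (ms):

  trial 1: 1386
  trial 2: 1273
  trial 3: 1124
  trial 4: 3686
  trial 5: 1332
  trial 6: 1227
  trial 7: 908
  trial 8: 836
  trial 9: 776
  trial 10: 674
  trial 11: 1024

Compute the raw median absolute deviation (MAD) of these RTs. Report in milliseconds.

216 ms

Sorted: 674, 776, 836, 908, 1024, 1124, 1227, 1273, 1332, 1386, 3686 → median = 1124
|x − 1124|: 262, 149, 0, 2562, 208, 103, 216, 288, 348, 450, 100
Sorted deviations: 0, 100, 103, 149, 208, 216, 262, 288, 348, 450, 2562 → MAD = 216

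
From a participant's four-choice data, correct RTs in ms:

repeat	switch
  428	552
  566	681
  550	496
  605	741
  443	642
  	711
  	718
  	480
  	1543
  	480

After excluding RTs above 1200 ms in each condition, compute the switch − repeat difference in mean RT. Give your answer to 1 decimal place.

switch: exclude 1543
M(repeat) = 2592/5 = 518.400
M(switch) = 5501/9 = 611.222
Difference = 611.222 − 518.400 = 92.822 ms

92.8 ms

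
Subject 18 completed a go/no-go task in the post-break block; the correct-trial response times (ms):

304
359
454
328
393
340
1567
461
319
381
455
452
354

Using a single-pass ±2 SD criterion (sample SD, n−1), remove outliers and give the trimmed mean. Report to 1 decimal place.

n = 13, ΣRT = 6167, M = 474.385
Σ(x−M)² = 1331093.08; s = √(1331093.08/12) = 333.053
Cutoffs: 474.385 ± 2·333.053 → [-191.7, 1140.5]
Outside: 1567 → excluded.
Retained (n=12): Σ = 4600, mean = 4600/12 = 383.333

383.3 ms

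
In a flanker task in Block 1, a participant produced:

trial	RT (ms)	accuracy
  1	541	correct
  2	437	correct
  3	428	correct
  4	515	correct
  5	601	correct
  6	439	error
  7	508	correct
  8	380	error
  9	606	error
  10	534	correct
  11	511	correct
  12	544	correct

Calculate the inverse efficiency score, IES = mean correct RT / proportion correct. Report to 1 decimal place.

Correct trials (n=9): 541, 437, 428, 515, 601, 508, 534, 511, 544
Mean correct RT = 4619/9 = 513.2222 ms
Proportion correct = 9/12
IES = 513.2222 / (9/12) = 684.296 ms

684.3 ms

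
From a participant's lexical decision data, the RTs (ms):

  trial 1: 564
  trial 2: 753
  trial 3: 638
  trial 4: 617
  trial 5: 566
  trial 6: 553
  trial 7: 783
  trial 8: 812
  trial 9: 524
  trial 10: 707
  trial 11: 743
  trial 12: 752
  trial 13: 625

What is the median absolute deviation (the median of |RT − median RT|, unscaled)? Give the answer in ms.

Sorted: 524, 553, 564, 566, 617, 625, 638, 707, 743, 752, 753, 783, 812 → median = 638
|x − 638|: 74, 115, 0, 21, 72, 85, 145, 174, 114, 69, 105, 114, 13
Sorted deviations: 0, 13, 21, 69, 72, 74, 85, 105, 114, 114, 115, 145, 174 → MAD = 85

85 ms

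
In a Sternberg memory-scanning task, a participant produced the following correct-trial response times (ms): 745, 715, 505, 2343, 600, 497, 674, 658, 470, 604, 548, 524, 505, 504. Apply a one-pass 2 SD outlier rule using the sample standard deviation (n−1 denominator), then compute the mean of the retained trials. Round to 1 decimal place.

n = 14, ΣRT = 9892, M = 706.571
Σ(x−M)² = 2985405.43; s = √(2985405.43/13) = 479.215
Cutoffs: 706.571 ± 2·479.215 → [-251.9, 1665.0]
Outside: 2343 → excluded.
Retained (n=13): Σ = 7549, mean = 7549/13 = 580.692

580.7 ms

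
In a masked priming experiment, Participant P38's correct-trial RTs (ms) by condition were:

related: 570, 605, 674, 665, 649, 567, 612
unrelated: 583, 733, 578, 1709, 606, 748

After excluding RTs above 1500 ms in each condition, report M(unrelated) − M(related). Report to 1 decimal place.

29.3 ms

unrelated: exclude 1709
M(related) = 4342/7 = 620.286
M(unrelated) = 3248/5 = 649.600
Difference = 649.600 − 620.286 = 29.314 ms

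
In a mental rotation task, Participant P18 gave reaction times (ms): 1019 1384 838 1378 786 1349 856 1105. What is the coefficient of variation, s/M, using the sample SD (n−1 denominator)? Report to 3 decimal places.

0.233

n = 8, Σ = 8715, M = 1089.3750
Σ(x−M)² = 452399.875; s = √(452399.875/7) = 254.2215
CV = 254.2215 / 1089.3750 = 0.23336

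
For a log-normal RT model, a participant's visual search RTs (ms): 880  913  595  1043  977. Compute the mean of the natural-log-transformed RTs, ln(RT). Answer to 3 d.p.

ln(RT): 6.7799, 6.8167, 6.3886, 6.9499, 6.8845
Σ ln(RT) = 33.8196
Mean = 33.8196/5 = 6.76391

6.764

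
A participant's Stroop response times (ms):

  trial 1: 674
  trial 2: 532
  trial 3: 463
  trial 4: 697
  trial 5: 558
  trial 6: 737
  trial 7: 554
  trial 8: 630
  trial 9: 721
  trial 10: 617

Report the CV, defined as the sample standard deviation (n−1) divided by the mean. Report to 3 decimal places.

0.146

n = 10, Σ = 6183, M = 618.3000
Σ(x−M)² = 73408.100; s = √(73408.100/9) = 90.3131
CV = 90.3131 / 618.3000 = 0.14607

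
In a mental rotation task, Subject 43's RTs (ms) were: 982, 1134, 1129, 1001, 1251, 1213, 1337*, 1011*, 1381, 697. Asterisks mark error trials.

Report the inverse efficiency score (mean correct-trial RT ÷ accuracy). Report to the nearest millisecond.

1373 ms

Correct trials (n=8): 982, 1134, 1129, 1001, 1251, 1213, 1381, 697
Mean correct RT = 8788/8 = 1098.5000 ms
Proportion correct = 8/10
IES = 1098.5000 / (8/10) = 1373.125 ms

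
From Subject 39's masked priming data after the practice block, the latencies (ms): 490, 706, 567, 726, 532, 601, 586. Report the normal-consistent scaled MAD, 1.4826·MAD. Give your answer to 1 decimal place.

Sorted: 490, 532, 567, 586, 601, 706, 726 → median = 586
|x − 586| sorted: 0, 15, 19, 54, 96, 120, 140 → MAD = 54
Robust SD ≈ 1.4826 × 54 = 80.060

80.1 ms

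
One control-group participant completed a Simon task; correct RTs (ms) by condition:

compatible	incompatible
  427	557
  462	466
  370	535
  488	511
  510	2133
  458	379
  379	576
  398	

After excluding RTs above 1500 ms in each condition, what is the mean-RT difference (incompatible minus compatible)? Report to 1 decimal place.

incompatible: exclude 2133
M(compatible) = 3492/8 = 436.500
M(incompatible) = 3024/6 = 504.000
Difference = 504.000 − 436.500 = 67.500 ms

67.5 ms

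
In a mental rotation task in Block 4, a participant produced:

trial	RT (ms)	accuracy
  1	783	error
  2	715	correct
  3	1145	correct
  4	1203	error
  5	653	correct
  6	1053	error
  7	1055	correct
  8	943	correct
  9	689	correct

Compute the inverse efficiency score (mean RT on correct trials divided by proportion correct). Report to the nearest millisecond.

Correct trials (n=6): 715, 1145, 653, 1055, 943, 689
Mean correct RT = 5200/6 = 866.6667 ms
Proportion correct = 6/9
IES = 866.6667 / (6/9) = 1300.000 ms

1300 ms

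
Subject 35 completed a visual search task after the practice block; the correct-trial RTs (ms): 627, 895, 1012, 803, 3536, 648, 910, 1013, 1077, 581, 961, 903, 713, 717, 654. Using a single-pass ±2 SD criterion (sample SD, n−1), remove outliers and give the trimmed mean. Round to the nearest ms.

n = 15, ΣRT = 15050, M = 1003.333
Σ(x−M)² = 7227003.33; s = √(7227003.33/14) = 718.481
Cutoffs: 1003.333 ± 2·718.481 → [-433.6, 2440.3]
Outside: 3536 → excluded.
Retained (n=14): Σ = 11514, mean = 11514/14 = 822.429

822 ms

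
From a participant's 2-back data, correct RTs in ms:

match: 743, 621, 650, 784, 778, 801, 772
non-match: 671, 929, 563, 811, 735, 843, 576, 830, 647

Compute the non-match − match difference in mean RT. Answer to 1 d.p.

M(match) = 5149/7 = 735.571
M(non-match) = 6605/9 = 733.889
Difference = 733.889 − 735.571 = -1.683 ms

-1.7 ms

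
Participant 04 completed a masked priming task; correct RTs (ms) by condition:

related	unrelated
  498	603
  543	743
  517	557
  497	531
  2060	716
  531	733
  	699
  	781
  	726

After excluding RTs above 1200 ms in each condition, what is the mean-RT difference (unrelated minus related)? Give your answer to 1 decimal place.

related: exclude 2060
M(related) = 2586/5 = 517.200
M(unrelated) = 6089/9 = 676.556
Difference = 676.556 − 517.200 = 159.356 ms

159.4 ms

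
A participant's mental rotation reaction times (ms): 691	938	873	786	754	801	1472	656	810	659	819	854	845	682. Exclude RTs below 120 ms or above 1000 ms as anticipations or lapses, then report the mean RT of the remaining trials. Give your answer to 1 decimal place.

Excluded: 1472
Retained (n=13): Σ = 10168
Mean = 10168/13 = 782.1538

782.2 ms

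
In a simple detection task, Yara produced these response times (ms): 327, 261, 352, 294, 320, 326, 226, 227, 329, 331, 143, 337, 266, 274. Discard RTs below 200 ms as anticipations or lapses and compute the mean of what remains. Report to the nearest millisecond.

Excluded: 143
Retained (n=13): Σ = 3870
Mean = 3870/13 = 297.6923

298 ms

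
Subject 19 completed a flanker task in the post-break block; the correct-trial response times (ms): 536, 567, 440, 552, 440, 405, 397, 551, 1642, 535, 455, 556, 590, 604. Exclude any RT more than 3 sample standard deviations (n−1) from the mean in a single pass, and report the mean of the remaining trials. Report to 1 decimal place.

n = 14, ΣRT = 8270, M = 590.714
Σ(x−M)² = 1252182.86; s = √(1252182.86/13) = 310.357
Cutoffs: 590.714 ± 3·310.357 → [-340.4, 1521.8]
Outside: 1642 → excluded.
Retained (n=13): Σ = 6628, mean = 6628/13 = 509.846

509.8 ms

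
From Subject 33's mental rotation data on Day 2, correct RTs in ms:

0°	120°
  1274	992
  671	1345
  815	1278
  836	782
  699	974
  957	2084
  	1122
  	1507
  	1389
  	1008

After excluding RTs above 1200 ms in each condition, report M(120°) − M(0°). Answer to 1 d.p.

0°: exclude 1274
120°: exclude 1345, 1278, 2084, 1507, 1389
M(0°) = 3978/5 = 795.600
M(120°) = 4878/5 = 975.600
Difference = 975.600 − 795.600 = 180.000 ms

180.0 ms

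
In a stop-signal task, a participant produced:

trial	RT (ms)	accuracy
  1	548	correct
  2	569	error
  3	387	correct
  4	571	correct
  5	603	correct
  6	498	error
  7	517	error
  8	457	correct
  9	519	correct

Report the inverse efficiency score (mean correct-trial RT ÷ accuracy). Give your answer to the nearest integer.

Correct trials (n=6): 548, 387, 571, 603, 457, 519
Mean correct RT = 3085/6 = 514.1667 ms
Proportion correct = 6/9
IES = 514.1667 / (6/9) = 771.250 ms

771 ms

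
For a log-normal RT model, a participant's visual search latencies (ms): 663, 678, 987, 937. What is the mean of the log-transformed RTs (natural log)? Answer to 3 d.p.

ln(RT): 6.4968, 6.5191, 6.8947, 6.8427
Σ ln(RT) = 26.7533
Mean = 26.7533/4 = 6.68832

6.688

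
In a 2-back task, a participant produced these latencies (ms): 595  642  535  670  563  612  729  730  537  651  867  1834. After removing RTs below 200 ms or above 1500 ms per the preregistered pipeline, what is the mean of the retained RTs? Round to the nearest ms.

Excluded: 1834
Retained (n=11): Σ = 7131
Mean = 7131/11 = 648.2727

648 ms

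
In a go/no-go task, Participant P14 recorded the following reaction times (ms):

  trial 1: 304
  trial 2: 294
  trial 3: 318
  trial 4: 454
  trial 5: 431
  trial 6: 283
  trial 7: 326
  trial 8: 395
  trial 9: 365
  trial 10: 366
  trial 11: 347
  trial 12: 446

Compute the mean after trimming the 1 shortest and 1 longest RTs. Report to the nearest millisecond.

359 ms

Sorted: 283, 294, 304, 318, 326, 347, 365, 366, 395, 431, 446, 454
Drop lowest 1 (283) and highest 1 (454)
Remaining (n=10): Σ = 3592, mean = 3592/10 = 359.200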